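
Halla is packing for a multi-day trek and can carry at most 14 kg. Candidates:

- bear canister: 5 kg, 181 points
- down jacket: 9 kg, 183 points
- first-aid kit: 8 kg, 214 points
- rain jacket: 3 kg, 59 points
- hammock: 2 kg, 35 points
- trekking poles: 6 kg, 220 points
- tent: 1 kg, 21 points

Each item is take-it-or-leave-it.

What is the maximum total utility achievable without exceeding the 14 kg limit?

460

A density-first pass picks bear canister + hammock + trekking poles + tent — 457 at 14 kg.
Dropping hammock and tent frees 3 kg; slotting in rain jacket (3 kg) lifts the total to 460 at 14 kg.
No other feasible combination exceeds 460.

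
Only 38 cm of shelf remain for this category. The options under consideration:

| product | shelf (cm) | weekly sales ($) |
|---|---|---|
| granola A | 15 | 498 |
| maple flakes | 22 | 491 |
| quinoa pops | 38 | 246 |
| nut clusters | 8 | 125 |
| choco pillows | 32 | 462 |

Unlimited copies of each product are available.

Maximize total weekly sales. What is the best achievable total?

1121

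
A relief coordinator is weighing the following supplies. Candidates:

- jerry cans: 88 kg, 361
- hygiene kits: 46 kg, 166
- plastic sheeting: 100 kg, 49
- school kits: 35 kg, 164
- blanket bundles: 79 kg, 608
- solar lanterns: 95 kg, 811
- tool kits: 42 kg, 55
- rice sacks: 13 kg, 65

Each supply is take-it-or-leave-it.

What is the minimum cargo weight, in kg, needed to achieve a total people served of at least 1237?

Look for the lowest-cargo combination reaching 1237.
blanket bundles + solar lanterns reaches 1419 using 174 kg.
Any bundle with less than 174 kg falls short of 1237.

174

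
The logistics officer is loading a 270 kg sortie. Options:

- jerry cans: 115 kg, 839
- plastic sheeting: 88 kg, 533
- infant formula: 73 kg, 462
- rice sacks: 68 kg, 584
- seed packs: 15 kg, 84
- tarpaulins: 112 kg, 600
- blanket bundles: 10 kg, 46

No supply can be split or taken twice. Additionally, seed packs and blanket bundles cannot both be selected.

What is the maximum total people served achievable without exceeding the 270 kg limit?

1931

Jerry cans + infant formula + rice sacks + blanket bundles uses 266 of the 270 kg and totals 1931.
Every other selection either busts 270 kg or breaks a pairing rule or fails to beat 1931.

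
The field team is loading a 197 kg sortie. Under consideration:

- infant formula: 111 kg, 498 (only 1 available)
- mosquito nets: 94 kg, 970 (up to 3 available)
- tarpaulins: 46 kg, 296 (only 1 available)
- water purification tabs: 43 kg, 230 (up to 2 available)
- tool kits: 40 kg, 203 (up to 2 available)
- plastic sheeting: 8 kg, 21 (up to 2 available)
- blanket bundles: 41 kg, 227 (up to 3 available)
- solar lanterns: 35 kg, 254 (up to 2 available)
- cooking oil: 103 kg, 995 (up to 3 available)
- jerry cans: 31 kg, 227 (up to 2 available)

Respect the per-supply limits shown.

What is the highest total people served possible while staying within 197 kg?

Greedy by ratio would take 2×mosquito nets + plastic sheeting: 196 kg used, total 1961.
Replace mosquito nets and plastic sheeting with cooking oil: the trade gains 4 net, giving 1965 at 197 kg.

1965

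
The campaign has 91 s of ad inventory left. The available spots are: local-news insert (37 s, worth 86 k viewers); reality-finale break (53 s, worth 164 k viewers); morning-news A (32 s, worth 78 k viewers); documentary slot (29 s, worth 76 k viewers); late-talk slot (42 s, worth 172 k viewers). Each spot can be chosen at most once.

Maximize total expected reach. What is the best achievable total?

Greedy by ratio would take documentary slot + late-talk slot: 71 s used, total 248.
Replace documentary slot with local-news insert: the trade gains 10 net, giving 258 at 79 s.
Runner-up local-news insert + reality-finale break tops out at 250.

258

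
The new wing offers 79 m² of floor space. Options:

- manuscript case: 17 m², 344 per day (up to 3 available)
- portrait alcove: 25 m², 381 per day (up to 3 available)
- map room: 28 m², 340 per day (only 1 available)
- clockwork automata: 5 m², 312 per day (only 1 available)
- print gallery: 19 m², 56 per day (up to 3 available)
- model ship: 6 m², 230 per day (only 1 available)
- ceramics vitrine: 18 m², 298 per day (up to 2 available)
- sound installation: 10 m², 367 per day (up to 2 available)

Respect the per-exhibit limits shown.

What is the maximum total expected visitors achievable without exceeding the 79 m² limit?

Ranking by ratio (expected visitors/m²): clockwork automata 62.40, model ship 38.33, sound installation 36.70.
A density-first pass picks 2×manuscript case + clockwork automata + model ship + 2×sound installation — 1964 at 65 m².
Replace model ship with manuscript case: the trade gains 114 net, giving 2078 at 76 m².
Every other selection either busts 79 m² or exceeds an availability limit or fails to beat 2078.

2078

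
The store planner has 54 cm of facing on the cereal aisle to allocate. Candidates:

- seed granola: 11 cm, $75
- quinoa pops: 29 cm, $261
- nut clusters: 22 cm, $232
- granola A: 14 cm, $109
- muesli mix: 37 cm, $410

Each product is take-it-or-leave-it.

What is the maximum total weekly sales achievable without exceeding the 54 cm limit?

Granola A + muesli mix uses 51 of the 54 cm and totals 519.
That's the maximum — no swap from here does better than 519.

519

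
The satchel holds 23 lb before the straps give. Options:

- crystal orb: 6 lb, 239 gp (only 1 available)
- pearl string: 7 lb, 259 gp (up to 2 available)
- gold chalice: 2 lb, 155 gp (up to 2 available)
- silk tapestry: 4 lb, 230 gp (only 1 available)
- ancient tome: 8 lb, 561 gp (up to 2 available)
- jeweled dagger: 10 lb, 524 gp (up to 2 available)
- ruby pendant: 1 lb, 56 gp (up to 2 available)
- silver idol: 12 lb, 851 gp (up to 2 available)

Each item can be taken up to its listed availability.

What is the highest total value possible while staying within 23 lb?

1623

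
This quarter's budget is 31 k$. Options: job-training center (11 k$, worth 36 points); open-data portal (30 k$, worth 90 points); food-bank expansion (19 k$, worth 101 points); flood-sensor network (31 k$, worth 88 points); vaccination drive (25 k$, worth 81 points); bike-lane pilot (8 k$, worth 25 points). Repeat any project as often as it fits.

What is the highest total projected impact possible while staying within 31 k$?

137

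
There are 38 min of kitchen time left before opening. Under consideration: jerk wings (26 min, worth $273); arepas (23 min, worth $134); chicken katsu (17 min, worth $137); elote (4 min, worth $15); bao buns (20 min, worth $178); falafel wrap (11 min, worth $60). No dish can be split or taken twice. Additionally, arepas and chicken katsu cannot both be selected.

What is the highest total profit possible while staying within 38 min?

333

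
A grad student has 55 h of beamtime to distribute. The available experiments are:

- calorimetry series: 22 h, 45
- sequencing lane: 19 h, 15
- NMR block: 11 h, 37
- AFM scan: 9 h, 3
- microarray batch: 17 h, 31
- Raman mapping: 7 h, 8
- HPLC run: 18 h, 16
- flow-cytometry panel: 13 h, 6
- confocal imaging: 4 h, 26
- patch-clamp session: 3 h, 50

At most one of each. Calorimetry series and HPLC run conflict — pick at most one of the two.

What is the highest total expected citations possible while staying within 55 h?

166

The ratio ordering already packs tightly: calorimetry series + NMR block + Raman mapping + confocal imaging + patch-clamp session, 47 h, 166.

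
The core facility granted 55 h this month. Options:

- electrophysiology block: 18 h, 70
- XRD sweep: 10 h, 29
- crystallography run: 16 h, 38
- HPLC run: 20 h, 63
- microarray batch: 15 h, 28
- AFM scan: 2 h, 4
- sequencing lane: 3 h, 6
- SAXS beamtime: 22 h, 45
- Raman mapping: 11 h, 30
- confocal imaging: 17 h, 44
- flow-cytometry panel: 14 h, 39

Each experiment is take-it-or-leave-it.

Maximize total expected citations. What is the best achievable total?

Density check — electrophysiology block 3.89, HPLC run 3.15, XRD sweep 2.90 are the best per h.
Filling by ratio: electrophysiology block + XRD sweep + HPLC run + AFM scan + sequencing lane for 172, with 2 h left unused.
The 12 h tied up in XRD sweep and AFM scan is better spent on flow-cytometry panel — total rises to 178 (55 h).

178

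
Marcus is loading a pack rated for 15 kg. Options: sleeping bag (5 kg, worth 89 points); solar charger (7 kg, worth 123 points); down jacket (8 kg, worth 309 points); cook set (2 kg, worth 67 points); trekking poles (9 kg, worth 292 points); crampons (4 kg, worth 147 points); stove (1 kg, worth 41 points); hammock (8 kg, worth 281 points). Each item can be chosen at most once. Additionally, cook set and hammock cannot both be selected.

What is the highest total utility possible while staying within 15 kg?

By utility per kg: stove 41.00, down jacket 38.62, crampons 36.75 lead.
The ratio ordering already packs tightly: down jacket + cook set + crampons + stove, 15 kg, 564.
No other feasible combination exceeds 564.

564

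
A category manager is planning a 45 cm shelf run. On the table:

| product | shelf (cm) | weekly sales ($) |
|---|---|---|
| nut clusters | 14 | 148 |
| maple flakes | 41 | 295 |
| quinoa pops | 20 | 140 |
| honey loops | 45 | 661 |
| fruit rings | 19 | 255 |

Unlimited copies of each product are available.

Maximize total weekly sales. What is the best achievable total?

Honey loops uses 45 of the 45 cm and totals 661.

661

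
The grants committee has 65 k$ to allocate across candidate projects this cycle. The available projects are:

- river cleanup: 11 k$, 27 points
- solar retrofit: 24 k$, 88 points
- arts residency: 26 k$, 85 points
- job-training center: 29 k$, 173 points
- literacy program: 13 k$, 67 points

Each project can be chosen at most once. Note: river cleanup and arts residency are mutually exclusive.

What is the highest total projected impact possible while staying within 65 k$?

288

By projected impact per k$: job-training center 5.97, literacy program 5.15, solar retrofit 3.67, arts residency 3.27 lead.
A density-first pass picks river cleanup + job-training center + literacy program — 267 at 53 k$.
Replace literacy program with solar retrofit: the trade gains 21 net, giving 288 at 64 k$.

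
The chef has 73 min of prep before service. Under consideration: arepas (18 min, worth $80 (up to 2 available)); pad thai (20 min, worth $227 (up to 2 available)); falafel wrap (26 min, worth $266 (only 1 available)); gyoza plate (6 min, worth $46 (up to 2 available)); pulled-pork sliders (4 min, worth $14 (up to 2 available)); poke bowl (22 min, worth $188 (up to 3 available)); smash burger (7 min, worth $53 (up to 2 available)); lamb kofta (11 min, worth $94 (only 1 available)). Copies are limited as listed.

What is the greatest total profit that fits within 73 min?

Density check — pad thai 11.35, falafel wrap 10.23, poke bowl 8.55 are the best per min.
Filling by ratio: 2×pad thai + falafel wrap + gyoza plate for 766, with 1 min left unused.
Replace gyoza plate with smash burger: the trade gains 7 net, giving 773 at 73 min.
No other feasible combination exceeds 773.

773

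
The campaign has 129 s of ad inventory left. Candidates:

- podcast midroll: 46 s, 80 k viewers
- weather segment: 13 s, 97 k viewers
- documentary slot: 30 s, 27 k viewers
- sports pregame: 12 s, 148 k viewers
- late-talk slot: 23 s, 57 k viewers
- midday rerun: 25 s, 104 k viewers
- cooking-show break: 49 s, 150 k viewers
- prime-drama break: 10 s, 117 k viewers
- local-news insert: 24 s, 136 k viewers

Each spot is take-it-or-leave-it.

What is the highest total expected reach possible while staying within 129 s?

659

Weather segment + sports pregame + late-talk slot + midday rerun + prime-drama break + local-news insert uses 107 of the 129 s and totals 659.
Nothing else within 129 s beats 659.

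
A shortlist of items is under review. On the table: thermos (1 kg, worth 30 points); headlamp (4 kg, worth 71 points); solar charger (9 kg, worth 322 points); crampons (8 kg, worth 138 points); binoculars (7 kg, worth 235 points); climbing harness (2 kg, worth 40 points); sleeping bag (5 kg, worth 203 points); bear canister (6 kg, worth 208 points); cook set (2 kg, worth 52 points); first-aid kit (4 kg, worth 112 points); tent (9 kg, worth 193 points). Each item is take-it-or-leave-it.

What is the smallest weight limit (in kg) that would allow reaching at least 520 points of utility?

14

Minimise kg subject to total utility ≥ 520.
solar charger + sleeping bag: 525 utility at 14 kg.
Any bundle with less than 14 kg falls short of 520.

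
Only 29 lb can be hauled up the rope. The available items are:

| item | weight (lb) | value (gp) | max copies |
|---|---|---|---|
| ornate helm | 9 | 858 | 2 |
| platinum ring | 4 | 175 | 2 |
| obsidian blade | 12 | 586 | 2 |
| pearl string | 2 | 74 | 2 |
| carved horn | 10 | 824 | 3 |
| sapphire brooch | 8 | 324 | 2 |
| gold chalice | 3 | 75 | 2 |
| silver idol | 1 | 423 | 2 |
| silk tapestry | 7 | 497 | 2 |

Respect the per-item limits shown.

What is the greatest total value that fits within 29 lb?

Best packing: 2×ornate helm + pearl string + 2×silver idol + silk tapestry — 29 lb, 3133 total.

3133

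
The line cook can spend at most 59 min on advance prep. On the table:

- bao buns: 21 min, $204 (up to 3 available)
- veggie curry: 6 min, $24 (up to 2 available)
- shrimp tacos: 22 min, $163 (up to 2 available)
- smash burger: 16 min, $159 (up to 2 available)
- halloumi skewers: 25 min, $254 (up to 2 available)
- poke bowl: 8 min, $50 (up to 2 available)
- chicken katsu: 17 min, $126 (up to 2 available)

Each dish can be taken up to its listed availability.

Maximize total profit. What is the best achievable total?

572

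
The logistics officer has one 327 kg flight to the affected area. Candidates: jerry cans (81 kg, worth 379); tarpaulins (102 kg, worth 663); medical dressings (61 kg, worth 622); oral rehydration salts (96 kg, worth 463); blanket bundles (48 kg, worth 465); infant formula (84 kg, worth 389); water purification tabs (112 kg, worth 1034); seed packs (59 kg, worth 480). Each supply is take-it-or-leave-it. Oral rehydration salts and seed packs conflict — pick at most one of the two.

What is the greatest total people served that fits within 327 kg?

2784

Filling by ratio: medical dressings + blanket bundles + water purification tabs + seed packs for 2601, with 47 kg left unused.
Dropping seed packs frees 59 kg; slotting in tarpaulins (102 kg) lifts the total to 2784 at 323 kg.
Runner-up tarpaulins + blanket bundles + water purification tabs + seed packs tops out at 2642.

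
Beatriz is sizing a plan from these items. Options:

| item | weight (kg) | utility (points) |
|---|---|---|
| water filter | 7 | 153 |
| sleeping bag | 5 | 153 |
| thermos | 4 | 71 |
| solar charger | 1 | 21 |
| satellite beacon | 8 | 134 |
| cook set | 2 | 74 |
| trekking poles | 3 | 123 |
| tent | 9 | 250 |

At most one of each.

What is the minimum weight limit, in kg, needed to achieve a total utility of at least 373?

12

Need the lightest bundle worth ≥ 373.
trekking poles + tent: 373 utility at 12 kg.
No combination under 12 kg hits 373.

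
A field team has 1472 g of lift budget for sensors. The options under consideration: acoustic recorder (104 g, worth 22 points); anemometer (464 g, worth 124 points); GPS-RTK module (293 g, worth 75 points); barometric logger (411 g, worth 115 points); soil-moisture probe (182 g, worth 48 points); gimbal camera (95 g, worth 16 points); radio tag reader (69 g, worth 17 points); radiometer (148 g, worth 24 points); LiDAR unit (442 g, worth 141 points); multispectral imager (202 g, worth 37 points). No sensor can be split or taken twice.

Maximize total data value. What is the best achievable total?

405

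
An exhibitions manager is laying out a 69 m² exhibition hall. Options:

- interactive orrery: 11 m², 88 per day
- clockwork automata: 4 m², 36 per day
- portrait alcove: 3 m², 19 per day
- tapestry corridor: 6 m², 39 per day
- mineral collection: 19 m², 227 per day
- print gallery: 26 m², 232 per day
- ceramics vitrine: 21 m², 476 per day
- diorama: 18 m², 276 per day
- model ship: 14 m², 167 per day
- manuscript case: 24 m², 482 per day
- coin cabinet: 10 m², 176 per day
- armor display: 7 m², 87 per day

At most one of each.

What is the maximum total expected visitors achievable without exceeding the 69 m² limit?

1301

By expected visitors per m²: ceramics vitrine 22.67, manuscript case 20.08, coin cabinet 17.60, diorama 15.33 lead.
Taking the top-ratio exhibits first gives clockwork automata + portrait alcove + ceramics vitrine + manuscript case + coin cabinet + armor display for 1276 (69 m²).
Dropping clockwork automata and portrait alcove and armor display frees 14 m²; slotting in model ship (14 m²) lifts the total to 1301 at 69 m².
Next best is clockwork automata + portrait alcove + ceramics vitrine + manuscript case + coin cabinet + armor display at 1276 (69 m²) — short by 25.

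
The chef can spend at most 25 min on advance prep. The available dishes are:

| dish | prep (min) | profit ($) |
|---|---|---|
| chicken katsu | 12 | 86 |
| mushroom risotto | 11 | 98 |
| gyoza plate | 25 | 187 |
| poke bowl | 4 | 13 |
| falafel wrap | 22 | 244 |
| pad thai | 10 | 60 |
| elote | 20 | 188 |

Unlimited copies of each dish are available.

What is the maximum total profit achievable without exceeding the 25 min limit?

Density check — falafel wrap 11.09, elote 9.40, mushroom risotto 8.91 are the best per min.
The ratio ordering already packs tightly: falafel wrap, 22 min, 244.

244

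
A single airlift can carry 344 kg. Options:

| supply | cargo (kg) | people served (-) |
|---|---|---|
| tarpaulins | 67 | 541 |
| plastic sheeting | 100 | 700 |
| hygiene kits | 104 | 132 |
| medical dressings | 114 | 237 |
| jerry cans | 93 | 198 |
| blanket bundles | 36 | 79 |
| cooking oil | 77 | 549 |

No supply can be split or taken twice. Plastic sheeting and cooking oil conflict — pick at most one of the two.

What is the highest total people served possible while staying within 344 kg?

Taking tarpaulins + plastic sheeting + medical dressings + blanket bundles: 317 kg used, 1557 in people served.
Next best is tarpaulins + plastic sheeting + jerry cans + blanket bundles at 1518 (296 kg) — short by 39.

1557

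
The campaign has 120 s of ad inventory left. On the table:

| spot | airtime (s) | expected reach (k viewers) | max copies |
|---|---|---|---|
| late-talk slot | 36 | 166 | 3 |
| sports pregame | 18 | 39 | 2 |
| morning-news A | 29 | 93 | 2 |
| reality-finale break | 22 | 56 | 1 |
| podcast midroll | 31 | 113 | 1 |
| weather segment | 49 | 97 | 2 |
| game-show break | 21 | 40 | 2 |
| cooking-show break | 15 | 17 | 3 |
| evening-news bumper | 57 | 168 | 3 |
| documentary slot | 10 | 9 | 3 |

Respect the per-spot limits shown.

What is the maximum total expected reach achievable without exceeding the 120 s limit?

Ranking by ratio (expected reach/s): late-talk slot 4.61, podcast midroll 3.65, morning-news A 3.21.
3×late-talk slot + documentary slot uses 118 of the 120 s and totals 507.
Nothing else within 120 s beats 507.

507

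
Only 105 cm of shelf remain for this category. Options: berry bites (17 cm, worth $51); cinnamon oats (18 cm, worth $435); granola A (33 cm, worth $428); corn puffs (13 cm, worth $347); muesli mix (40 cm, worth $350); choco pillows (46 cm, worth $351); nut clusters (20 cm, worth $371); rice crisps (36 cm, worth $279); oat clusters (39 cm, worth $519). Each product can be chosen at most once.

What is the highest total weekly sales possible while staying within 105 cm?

1729

Filling by ratio: cinnamon oats + corn puffs + nut clusters + oat clusters for 1672, with 15 cm left unused.
Replace nut clusters with granola A: the trade gains 57 net, giving 1729 at 103 cm.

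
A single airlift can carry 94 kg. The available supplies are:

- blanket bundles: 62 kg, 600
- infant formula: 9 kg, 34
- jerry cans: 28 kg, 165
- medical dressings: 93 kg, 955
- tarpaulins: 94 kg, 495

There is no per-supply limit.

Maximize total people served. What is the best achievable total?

955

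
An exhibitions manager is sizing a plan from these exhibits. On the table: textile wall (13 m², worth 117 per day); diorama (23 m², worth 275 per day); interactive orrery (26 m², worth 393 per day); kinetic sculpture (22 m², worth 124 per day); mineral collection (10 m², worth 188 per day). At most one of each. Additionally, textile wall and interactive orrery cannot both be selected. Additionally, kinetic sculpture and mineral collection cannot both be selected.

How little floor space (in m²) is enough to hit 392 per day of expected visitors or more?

26

Need the lightest bundle worth ≥ 392.
interactive orrery reaches 393 using 26 m².
Any bundle with less than 26 m² falls short of 392.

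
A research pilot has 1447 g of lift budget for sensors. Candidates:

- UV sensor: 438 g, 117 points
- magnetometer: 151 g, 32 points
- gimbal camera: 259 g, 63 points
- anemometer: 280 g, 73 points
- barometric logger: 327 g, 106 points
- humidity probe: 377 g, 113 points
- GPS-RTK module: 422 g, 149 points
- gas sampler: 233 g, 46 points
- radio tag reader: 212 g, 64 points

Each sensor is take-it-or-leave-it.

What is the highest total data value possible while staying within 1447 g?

441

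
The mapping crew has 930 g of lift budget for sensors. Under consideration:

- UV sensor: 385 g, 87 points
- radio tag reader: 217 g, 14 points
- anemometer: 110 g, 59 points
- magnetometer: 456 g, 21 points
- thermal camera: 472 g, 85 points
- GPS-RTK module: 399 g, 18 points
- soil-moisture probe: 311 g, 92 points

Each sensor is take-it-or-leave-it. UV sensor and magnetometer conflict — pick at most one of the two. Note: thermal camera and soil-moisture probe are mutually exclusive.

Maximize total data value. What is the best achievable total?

By data value per g: anemometer 0.54, soil-moisture probe 0.30, UV sensor 0.23, thermal camera 0.18 lead.
Best packing: UV sensor + anemometer + soil-moisture probe — 806 g, 238 total.
An exhaustive check of the 128 subsets confirms 238.

238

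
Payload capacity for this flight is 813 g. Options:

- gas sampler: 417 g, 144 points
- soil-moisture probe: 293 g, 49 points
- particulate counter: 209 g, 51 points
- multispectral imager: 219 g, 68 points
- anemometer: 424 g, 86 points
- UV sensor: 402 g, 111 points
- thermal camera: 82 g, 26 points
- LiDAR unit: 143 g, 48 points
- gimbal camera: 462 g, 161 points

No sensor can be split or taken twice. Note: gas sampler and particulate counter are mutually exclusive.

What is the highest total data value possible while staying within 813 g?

Greedy by ratio would take thermal camera + LiDAR unit + gimbal camera: 687 g used, total 235.
The 544 g tied up in thermal camera and gimbal camera is better spent on gas sampler + multispectral imager — total rises to 260 (779 g).

260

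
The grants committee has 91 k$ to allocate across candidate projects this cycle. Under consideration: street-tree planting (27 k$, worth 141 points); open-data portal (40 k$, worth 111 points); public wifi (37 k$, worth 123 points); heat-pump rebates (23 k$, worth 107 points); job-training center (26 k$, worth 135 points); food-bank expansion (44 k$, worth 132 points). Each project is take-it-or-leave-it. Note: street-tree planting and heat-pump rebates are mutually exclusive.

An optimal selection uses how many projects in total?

3

The maximum projected impact within 91 k$ is 399.
One optimal bundle: street-tree planting + public wifi + job-training center (90 k$).
Any selection reaching 399 contains exactly 3 projects.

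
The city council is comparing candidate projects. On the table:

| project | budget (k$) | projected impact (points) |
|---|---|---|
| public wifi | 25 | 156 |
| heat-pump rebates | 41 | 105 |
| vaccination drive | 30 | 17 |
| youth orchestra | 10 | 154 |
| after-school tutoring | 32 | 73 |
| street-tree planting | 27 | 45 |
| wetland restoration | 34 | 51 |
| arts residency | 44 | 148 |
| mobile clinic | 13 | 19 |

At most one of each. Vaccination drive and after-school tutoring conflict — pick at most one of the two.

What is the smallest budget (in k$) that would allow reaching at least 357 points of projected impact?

67

Look for the lowest-budget combination reaching 357.
Taking public wifi + youth orchestra + after-school tutoring gives 383 (≥ 357) for 67 k$.
Below 67 k$ the best achievable stays under 357.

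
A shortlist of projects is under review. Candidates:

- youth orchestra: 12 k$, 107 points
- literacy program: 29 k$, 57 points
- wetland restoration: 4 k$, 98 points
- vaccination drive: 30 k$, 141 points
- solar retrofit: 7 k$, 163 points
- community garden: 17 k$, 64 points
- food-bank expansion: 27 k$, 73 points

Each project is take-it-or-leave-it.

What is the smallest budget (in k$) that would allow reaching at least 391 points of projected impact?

40

Need the lightest bundle worth ≥ 391.
youth orchestra + wetland restoration + solar retrofit + community garden reaches 432 using 40 k$.
Any bundle with less than 40 k$ falls short of 391.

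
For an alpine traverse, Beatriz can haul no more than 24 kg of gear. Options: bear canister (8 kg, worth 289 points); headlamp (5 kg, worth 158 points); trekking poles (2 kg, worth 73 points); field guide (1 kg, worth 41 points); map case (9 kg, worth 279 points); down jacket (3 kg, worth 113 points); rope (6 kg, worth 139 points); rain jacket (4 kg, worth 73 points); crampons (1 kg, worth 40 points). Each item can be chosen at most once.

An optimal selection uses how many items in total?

6

Best achievable utility is 835.
One optimal bundle: bear canister + trekking poles + field guide + map case + down jacket + crampons (24 kg).
All optima have 6 items.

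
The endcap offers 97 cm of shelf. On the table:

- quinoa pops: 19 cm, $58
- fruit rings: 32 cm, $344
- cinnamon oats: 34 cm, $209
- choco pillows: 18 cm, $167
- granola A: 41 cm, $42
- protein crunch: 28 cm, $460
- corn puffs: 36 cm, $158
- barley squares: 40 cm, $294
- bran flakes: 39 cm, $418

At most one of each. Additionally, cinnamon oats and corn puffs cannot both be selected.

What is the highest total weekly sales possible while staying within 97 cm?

1045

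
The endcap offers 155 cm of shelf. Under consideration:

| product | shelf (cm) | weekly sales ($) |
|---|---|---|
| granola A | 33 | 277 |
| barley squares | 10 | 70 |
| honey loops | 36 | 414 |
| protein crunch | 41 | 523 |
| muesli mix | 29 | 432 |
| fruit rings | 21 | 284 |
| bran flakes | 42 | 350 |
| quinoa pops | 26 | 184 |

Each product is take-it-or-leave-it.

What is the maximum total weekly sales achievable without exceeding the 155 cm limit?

Best packing: honey loops + protein crunch + muesli mix + fruit rings + quinoa pops — 153 cm, 1837 total.
The closest alternative, barley squares + honey loops + protein crunch + muesli mix + fruit rings, reaches only 1723.

1837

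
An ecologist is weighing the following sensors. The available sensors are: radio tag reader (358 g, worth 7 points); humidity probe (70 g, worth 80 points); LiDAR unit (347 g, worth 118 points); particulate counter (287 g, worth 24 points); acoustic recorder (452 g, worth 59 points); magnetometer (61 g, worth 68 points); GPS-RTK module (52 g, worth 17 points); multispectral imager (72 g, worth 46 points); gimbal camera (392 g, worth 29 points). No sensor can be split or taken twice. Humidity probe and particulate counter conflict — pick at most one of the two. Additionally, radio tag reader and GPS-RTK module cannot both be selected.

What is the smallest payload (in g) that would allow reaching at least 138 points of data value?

Need the lightest bundle worth ≥ 138.
humidity probe + magnetometer: 148 data value at 131 g.
Any bundle with less than 131 g falls short of 138.

131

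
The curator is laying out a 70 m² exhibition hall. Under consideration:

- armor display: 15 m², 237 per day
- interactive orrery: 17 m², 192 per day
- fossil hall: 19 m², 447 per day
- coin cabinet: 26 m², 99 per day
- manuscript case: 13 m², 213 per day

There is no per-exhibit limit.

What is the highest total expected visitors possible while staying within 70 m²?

1554

Density check — fossil hall 23.53, manuscript case 16.38, armor display 15.80 are the best per m².
Best packing: 3×fossil hall + manuscript case — 70 m², 1554 total.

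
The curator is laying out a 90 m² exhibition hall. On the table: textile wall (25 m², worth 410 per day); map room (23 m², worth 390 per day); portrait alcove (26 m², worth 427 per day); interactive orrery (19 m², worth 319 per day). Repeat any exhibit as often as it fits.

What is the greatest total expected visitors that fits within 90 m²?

1509

A density-first pass picks 3×map room + interactive orrery — 1489 at 88 m².
Dropping map room frees 23 m²; slotting in textile wall (25 m²) lifts the total to 1509 at 90 m².
No other feasible combination exceeds 1509.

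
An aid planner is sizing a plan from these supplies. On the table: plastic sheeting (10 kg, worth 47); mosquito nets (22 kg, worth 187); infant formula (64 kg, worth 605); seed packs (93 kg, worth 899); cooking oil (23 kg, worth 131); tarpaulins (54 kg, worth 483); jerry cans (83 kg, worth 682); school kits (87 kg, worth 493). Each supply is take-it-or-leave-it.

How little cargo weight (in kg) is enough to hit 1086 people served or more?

Need the lightest bundle worth ≥ 1086.
Taking mosquito nets + seed packs gives 1086 (≥ 1086) for 115 kg.
No combination under 115 kg hits 1086.

115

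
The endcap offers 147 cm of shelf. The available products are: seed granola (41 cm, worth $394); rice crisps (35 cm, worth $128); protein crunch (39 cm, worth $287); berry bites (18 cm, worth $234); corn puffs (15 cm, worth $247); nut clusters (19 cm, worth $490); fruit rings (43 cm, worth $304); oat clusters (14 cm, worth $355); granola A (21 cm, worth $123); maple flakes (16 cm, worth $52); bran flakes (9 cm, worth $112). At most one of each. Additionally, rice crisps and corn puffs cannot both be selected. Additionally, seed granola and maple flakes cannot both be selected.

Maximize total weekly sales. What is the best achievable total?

Greedy by ratio would take seed granola + berry bites + corn puffs + nut clusters + oat clusters + granola A + bran flakes: 137 cm used, total 1955.
Replace granola A and bran flakes with protein crunch: the trade gains 52 net, giving 2007 at 146 cm.

2007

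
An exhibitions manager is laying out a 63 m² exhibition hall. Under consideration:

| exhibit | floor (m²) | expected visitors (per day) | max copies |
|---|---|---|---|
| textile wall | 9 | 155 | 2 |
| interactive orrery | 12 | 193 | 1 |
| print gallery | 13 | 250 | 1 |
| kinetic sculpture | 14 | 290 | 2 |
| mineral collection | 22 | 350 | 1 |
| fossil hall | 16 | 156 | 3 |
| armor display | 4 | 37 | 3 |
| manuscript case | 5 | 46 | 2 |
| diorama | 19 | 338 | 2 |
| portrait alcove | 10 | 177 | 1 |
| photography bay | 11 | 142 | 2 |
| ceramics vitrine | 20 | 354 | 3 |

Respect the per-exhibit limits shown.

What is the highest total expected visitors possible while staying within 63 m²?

Filling by ratio: print gallery + 2×kinetic sculpture + diorama for 1168, with 3 m² left unused.
Dropping diorama frees 19 m²; slotting in interactive orrery + portrait alcove (22 m²) lifts the total to 1200 at 63 m².

1200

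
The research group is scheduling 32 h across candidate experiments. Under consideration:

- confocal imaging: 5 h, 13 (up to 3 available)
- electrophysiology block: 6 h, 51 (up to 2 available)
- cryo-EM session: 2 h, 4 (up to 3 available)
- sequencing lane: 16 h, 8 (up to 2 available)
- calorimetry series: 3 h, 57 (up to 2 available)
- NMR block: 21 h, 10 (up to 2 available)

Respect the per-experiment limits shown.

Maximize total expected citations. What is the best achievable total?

250

Best packing: 2×confocal imaging + 2×electrophysiology block + 2×cryo-EM session + 2×calorimetry series — 32 h, 250 total.
That's the maximum — no swap from here does better than 250.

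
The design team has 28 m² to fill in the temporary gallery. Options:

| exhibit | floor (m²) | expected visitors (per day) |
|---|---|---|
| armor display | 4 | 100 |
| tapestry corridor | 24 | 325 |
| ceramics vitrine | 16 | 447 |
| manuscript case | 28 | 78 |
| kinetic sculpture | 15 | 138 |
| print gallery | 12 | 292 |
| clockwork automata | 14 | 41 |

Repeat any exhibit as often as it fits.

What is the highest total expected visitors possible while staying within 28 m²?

Ranking by ratio (expected visitors/m²): ceramics vitrine 27.94, armor display 25.00, print gallery 24.33.
The ratio ordering already packs tightly: 3×armor display + ceramics vitrine, 28 m², 747.
Nothing else within 28 m² beats 747.

747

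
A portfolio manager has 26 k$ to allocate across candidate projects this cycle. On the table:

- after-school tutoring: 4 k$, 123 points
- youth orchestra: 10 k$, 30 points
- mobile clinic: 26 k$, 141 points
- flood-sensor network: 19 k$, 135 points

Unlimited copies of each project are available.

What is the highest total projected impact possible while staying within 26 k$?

738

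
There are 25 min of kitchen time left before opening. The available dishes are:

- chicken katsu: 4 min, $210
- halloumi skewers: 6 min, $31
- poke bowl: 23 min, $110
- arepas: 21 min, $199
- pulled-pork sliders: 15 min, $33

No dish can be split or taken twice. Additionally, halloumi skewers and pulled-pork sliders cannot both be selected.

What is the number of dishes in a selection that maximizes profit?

2

The maximum profit within 25 min is 409.
For example chicken katsu + arepas achieves it, using 25 min.
Every optimal selection uses 2 dishes.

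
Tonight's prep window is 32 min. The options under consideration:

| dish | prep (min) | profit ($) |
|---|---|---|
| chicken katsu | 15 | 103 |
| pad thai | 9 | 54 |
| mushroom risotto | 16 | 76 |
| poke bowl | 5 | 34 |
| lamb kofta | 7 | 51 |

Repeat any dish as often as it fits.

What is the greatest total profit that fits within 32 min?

222

The ratio heuristic lands on 4×lamb kofta (204) but leaves 4 min idle.
Replace 3×lamb kofta with chicken katsu + 2×poke bowl: the trade gains 18 net, giving 222 at 32 min.
That's the maximum — no swap from here does better than 222.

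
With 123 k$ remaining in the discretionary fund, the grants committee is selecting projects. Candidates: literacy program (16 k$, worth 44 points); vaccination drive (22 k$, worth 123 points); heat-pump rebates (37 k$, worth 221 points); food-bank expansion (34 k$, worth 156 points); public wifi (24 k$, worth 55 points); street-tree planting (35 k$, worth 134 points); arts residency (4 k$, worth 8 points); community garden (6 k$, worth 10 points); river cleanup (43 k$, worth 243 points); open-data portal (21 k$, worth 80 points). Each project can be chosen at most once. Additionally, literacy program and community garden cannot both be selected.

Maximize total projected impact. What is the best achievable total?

Vaccination drive + heat-pump rebates + river cleanup + open-data portal uses 123 of the 123 k$ and totals 667.
Every other selection either busts 123 k$ or breaks a pairing rule or fails to beat 667.

667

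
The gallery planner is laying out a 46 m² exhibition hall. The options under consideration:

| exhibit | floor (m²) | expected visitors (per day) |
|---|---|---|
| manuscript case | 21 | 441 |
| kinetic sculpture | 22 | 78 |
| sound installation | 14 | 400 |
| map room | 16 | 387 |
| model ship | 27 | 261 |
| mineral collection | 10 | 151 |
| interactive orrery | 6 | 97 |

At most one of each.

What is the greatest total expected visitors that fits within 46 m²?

Sound installation + map room + mineral collection + interactive orrery uses 46 of the 46 m² and totals 1035.
Runner-up manuscript case + sound installation + mineral collection tops out at 992.

1035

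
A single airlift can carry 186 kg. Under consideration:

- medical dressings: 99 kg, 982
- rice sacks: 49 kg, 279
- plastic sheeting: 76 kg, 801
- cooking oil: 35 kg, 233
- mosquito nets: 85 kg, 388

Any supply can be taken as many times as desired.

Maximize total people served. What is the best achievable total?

Taking the top-ratio supplies first gives 2×plastic sheeting for 1602 (152 kg).
The 76 kg tied up in plastic sheeting is better spent on medical dressings — total rises to 1783 (175 kg).
The spare 11 kg is too small for any remaining supply, and no exchange beats 1783.

1783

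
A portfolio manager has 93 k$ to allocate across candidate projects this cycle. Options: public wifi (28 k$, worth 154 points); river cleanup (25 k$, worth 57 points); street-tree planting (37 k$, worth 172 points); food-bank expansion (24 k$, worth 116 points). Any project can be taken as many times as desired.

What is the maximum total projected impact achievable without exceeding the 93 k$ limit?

Greedy by ratio would take 3×public wifi: 84 k$ used, total 462.
The 28 k$ tied up in public wifi is better spent on street-tree planting — total rises to 480 (93 k$).
No other feasible combination exceeds 480.

480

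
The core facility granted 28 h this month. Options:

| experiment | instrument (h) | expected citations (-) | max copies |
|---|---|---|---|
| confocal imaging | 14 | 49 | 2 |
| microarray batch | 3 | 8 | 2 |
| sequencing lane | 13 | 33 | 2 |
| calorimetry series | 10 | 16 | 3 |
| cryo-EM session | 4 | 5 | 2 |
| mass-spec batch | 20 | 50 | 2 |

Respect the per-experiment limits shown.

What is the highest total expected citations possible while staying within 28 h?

98

By expected citations per h: confocal imaging 3.50, microarray batch 2.67, sequencing lane 2.54 lead.
2×confocal imaging uses 28 of the 28 h and totals 98.
Nothing else within 28 h beats 98.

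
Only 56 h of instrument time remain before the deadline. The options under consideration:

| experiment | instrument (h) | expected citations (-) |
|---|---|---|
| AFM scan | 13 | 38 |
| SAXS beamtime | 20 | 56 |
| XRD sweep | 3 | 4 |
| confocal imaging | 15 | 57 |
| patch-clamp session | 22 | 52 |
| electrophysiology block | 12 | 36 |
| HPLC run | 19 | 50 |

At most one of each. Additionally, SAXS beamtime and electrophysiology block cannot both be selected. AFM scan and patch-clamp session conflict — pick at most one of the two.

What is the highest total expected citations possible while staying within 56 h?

By expected citations per h: confocal imaging 3.80, electrophysiology block 3.00, AFM scan 2.92 lead.
Taking the top-ratio experiments first gives AFM scan + XRD sweep + confocal imaging + electrophysiology block for 135 (43 h).
Using the slack differently, SAXS beamtime + confocal imaging + HPLC run comes to 163 at 54 h.

163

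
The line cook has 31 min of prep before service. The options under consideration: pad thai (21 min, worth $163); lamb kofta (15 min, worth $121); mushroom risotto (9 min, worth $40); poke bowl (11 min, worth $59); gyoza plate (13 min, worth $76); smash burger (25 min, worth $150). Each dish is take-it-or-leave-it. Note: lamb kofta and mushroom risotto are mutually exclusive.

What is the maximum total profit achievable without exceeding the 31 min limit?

203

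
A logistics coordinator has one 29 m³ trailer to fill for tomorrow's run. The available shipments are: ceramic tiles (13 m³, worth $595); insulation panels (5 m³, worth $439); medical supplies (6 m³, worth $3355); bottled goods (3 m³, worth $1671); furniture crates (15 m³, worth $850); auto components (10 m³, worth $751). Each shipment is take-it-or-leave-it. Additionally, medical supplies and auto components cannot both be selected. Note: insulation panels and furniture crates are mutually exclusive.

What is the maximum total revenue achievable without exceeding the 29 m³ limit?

Density check — medical supplies 559.17, bottled goods 557.00, insulation panels 87.80, auto components 75.10 are the best per m³.
Ceramic tiles + insulation panels + medical supplies + bottled goods uses 27 of the 29 m³ and totals 6060.

6060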